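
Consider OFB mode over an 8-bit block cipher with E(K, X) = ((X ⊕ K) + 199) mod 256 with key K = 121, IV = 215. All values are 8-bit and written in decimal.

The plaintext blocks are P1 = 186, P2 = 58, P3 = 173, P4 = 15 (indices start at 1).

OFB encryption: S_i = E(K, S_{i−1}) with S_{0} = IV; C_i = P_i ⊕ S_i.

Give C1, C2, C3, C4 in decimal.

C1: S = E(K, 215) = 117; 186 ⊕ 117 = 207.
C2: S = E(K, 117) = 211; 58 ⊕ 211 = 233.
C3: S = E(K, 211) = 113; 173 ⊕ 113 = 220.
C4: S = E(K, 113) = 207; 15 ⊕ 207 = 192.

C1 = 207, C2 = 233, C3 = 220, C4 = 192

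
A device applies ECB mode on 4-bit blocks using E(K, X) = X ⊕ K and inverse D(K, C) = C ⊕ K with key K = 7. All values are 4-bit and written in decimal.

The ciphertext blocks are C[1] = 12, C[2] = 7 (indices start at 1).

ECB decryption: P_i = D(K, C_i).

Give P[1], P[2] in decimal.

P[1]: D(K, 12) = 11.
P[2]: D(K, 7) = 0.

P[1] = 11, P[2] = 0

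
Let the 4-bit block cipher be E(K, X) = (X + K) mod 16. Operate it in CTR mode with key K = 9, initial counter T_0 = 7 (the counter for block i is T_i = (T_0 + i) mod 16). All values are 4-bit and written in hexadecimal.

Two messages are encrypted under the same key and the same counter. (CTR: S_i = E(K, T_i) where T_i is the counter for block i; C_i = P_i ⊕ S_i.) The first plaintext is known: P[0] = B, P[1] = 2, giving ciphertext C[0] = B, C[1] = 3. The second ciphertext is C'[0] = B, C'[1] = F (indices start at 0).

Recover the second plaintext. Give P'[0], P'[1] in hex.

P'[0] = B, P'[1] = E

In CTR with a reused counter, both messages share the same keystream S_i, so C_i ⊕ C'_i = P_i ⊕ P'_i and thus P'_i = P_i ⊕ C_i ⊕ C'_i.
P'[0]: B ⊕ B ⊕ B = B.
P'[1]: 2 ⊕ 3 ⊕ F = E.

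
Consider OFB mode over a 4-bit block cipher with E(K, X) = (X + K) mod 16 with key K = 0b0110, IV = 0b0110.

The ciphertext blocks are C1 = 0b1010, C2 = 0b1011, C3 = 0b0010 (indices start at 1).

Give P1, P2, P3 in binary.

OFB decryption: S_i = E(K, S_{i−1}) with S_{0} = IV; P_i = C_i ⊕ S_i.
P1: S = E(K, 0b0110) = 0b1100; 0b1010 ⊕ 0b1100 = 0b0110.
P2: S = E(K, 0b1100) = 0b0010; 0b1011 ⊕ 0b0010 = 0b1001.
P3: S = E(K, 0b0010) = 0b1000; 0b0010 ⊕ 0b1000 = 0b1010.

P1 = 0b0110, P2 = 0b1001, P3 = 0b1010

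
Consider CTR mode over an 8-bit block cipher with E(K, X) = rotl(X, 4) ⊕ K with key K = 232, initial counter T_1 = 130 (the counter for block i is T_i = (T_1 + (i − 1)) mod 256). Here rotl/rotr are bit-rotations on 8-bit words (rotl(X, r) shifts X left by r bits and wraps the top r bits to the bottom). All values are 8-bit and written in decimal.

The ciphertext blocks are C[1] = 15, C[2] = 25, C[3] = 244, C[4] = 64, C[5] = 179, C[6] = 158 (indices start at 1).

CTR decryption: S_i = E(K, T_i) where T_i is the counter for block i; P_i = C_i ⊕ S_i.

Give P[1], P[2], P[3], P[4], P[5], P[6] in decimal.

P[1]: T = 130, S = E(K, T) = 192; 15 ⊕ 192 = 207.
P[2]: T = 131, S = E(K, T) = 208; 25 ⊕ 208 = 201.
P[3]: T = 132, S = E(K, T) = 160; 244 ⊕ 160 = 84.
P[4]: T = 133, S = E(K, T) = 176; 64 ⊕ 176 = 240.
P[5]: T = 134, S = E(K, T) = 128; 179 ⊕ 128 = 51.
P[6]: T = 135, S = E(K, T) = 144; 158 ⊕ 144 = 14.

P[1] = 207, P[2] = 201, P[3] = 84, P[4] = 240, P[5] = 51, P[6] = 14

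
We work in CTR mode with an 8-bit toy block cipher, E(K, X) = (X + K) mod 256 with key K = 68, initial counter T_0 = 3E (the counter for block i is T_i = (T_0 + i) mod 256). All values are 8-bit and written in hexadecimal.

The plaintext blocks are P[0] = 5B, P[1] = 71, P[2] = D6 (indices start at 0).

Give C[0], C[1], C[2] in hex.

CTR encryption: S_i = E(K, T_i) where T_i is the counter for block i; C_i = P_i ⊕ S_i.
C[0]: T = 3E, S = E(K, T) = A6; 5B ⊕ A6 = FD.
C[1]: T = 3F, S = E(K, T) = A7; 71 ⊕ A7 = D6.
C[2]: T = 40, S = E(K, T) = A8; D6 ⊕ A8 = 7E.

C[0] = FD, C[1] = D6, C[2] = 7E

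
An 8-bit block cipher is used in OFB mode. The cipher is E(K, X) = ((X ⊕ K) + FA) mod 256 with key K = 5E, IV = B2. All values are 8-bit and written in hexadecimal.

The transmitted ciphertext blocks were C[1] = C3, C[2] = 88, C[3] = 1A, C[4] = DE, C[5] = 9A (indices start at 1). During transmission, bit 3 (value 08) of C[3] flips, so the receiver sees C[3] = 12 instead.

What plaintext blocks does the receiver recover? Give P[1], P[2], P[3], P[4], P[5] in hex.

OFB decryption: S_i = E(K, S_{i−1}) with S_{0} = IV; P_i = C_i ⊕ S_i.
Only C[3] changed, to 12. In OFB, a change in C_i flips the same bit in P_i only; the keystream is unaffected. Decrypting the received ciphertext:
P[1]: S = E(K, B2) = E6; C3 ⊕ E6 = 25.
P[2]: S = E(K, E6) = B2; 88 ⊕ B2 = 3A.
P[3]: S = E(K, B2) = E6; 12 ⊕ E6 = F4.
P[4]: S = E(K, E6) = B2; DE ⊕ B2 = 6C.
P[5]: S = E(K, B2) = E6; 9A ⊕ E6 = 7C.
Blocks that differ from the original plaintext: P[3].

P[1] = 25, P[2] = 3A, P[3] = F4, P[4] = 6C, P[5] = 7C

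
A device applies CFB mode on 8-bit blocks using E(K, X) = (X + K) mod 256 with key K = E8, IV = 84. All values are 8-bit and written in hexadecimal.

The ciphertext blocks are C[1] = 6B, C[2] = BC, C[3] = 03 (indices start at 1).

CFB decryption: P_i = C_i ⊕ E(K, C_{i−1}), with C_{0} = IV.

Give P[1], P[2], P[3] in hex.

P[1] = 07, P[2] = EF, P[3] = A7

P[1]: E(K, 84) = 6C; 6B ⊕ 6C = 07.
P[2]: E(K, 6B) = 53; BC ⊕ 53 = EF.
P[3]: E(K, BC) = A4; 03 ⊕ A4 = A7.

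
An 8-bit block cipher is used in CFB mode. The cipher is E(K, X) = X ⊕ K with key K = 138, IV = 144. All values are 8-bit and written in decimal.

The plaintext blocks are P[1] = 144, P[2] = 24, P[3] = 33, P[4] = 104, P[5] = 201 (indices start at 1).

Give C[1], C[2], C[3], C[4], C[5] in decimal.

C[1] = 138, C[2] = 24, C[3] = 179, C[4] = 81, C[5] = 18

CFB encryption: C_i = P_i ⊕ E(K, C_{i−1}), with C_{0} = IV.
C[1]: E(K, 144) = 26; 144 ⊕ 26 = 138.
C[2]: E(K, 138) = 0; 24 ⊕ 0 = 24.
C[3]: E(K, 24) = 146; 33 ⊕ 146 = 179.
C[4]: E(K, 179) = 57; 104 ⊕ 57 = 81.
C[5]: E(K, 81) = 219; 201 ⊕ 219 = 18.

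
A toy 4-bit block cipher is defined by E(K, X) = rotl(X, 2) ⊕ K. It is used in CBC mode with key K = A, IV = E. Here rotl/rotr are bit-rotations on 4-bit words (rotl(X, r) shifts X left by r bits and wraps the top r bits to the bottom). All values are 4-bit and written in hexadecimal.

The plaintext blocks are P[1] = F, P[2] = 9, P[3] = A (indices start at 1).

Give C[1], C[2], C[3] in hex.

C[1] = E, C[2] = 7, C[3] = D

CBC encryption: C_i = E(K, P_i ⊕ C_{i−1}), with C_{0} = IV.
C[1]: P[1] ⊕ E = 1; E(K, 1) = E.
C[2]: P[2] ⊕ E = 7; E(K, 7) = 7.
C[3]: P[3] ⊕ 7 = D; E(K, D) = D.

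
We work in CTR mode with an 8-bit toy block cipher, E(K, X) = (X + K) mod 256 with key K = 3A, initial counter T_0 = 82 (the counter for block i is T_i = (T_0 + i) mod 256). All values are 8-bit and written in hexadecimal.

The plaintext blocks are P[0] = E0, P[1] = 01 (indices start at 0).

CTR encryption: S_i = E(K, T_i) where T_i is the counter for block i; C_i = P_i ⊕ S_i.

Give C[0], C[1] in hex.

C[0]: T = 82, S = E(K, T) = BC; E0 ⊕ BC = 5C.
C[1]: T = 83, S = E(K, T) = BD; 01 ⊕ BD = BC.

C[0] = 5C, C[1] = BC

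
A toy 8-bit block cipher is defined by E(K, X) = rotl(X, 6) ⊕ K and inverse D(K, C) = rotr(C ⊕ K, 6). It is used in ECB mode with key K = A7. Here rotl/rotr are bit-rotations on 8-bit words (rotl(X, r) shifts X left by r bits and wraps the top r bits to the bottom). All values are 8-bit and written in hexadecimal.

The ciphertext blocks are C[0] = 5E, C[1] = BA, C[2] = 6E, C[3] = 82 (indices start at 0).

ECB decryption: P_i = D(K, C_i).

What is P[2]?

P[2]: D(K, 6E) = 27.

P[2] = 27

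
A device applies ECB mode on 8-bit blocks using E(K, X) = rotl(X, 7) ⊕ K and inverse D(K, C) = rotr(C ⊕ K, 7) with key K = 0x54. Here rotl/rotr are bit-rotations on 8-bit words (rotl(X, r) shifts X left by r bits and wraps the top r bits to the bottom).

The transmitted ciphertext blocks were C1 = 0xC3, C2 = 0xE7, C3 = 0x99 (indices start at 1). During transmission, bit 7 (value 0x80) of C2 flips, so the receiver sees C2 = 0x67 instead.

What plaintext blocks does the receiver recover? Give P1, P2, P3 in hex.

ECB decryption: P_i = D(K, C_i).
Only C2 changed, to 0x67. In ECB, a change in C_i affects only P_i. Decrypting the received ciphertext:
P1: D(K, 0xC3) = 0x2F.
P2: D(K, 0x67) = 0x66.
P3: D(K, 0x99) = 0x9B.
Blocks that differ from the original plaintext: P2.

P1 = 0x2F, P2 = 0x66, P3 = 0x9B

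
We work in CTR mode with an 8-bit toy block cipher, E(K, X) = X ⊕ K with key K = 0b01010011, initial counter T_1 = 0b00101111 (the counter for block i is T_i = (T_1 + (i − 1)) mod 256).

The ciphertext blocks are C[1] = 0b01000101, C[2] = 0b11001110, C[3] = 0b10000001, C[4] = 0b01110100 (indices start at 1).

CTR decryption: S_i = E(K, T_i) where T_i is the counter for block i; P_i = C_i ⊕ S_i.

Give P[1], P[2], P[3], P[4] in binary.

P[1] = 0b00111001, P[2] = 0b10101101, P[3] = 0b11100011, P[4] = 0b00010101

P[1]: T = 0b00101111, S = E(K, T) = 0b01111100; 0b01000101 ⊕ 0b01111100 = 0b00111001.
P[2]: T = 0b00110000, S = E(K, T) = 0b01100011; 0b11001110 ⊕ 0b01100011 = 0b10101101.
P[3]: T = 0b00110001, S = E(K, T) = 0b01100010; 0b10000001 ⊕ 0b01100010 = 0b11100011.
P[4]: T = 0b00110010, S = E(K, T) = 0b01100001; 0b01110100 ⊕ 0b01100001 = 0b00010101.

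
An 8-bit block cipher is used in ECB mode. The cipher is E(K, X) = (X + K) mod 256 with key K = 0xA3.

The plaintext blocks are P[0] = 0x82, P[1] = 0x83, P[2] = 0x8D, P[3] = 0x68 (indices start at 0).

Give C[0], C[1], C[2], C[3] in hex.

ECB encryption: C_i = E(K, P_i).
C[0]: E(K, 0x82) = 0x25.
C[1]: E(K, 0x83) = 0x26.
C[2]: E(K, 0x8D) = 0x30.
C[3]: E(K, 0x68) = 0x0B.

C[0] = 0x25, C[1] = 0x26, C[2] = 0x30, C[3] = 0x0B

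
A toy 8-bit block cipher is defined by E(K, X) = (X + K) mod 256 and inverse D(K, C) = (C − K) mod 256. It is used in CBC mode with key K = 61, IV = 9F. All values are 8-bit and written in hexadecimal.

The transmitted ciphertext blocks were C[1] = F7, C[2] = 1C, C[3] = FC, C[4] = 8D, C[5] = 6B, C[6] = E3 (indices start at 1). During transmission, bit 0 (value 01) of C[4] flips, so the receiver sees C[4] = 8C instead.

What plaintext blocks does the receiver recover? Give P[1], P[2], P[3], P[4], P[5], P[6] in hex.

P[1] = 09, P[2] = 4C, P[3] = 87, P[4] = D7, P[5] = 86, P[6] = E9

CBC decryption: P_i = D(K, C_i) ⊕ C_{i−1}, with C_{0} = IV.
Only C[4] changed, to 8C. In CBC, a change in C_i garbles P_i and flips the same bit in P_{i+1}. Decrypting the received ciphertext:
P[1]: D(K, F7) = 96; 96 ⊕ 9F = 09.
P[2]: D(K, 1C) = BB; BB ⊕ F7 = 4C.
P[3]: D(K, FC) = 9B; 9B ⊕ 1C = 87.
P[4]: D(K, 8C) = 2B; 2B ⊕ FC = D7.
P[5]: D(K, 6B) = 0A; 0A ⊕ 8C = 86.
P[6]: D(K, E3) = 82; 82 ⊕ 6B = E9.
Blocks that differ from the original plaintext: P[4], P[5].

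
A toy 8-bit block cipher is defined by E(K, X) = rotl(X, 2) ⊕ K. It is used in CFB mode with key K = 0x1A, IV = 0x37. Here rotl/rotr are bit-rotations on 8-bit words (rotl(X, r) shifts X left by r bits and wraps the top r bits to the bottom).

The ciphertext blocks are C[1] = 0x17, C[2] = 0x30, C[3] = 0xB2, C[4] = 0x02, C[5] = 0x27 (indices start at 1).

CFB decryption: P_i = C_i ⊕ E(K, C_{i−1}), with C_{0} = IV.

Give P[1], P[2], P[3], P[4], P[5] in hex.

P[1] = 0xD1, P[2] = 0x76, P[3] = 0x68, P[4] = 0xD2, P[5] = 0x35

P[1]: E(K, 0x37) = 0xC6; 0x17 ⊕ 0xC6 = 0xD1.
P[2]: E(K, 0x17) = 0x46; 0x30 ⊕ 0x46 = 0x76.
P[3]: E(K, 0x30) = 0xDA; 0xB2 ⊕ 0xDA = 0x68.
P[4]: E(K, 0xB2) = 0xD0; 0x02 ⊕ 0xD0 = 0xD2.
P[5]: E(K, 0x02) = 0x12; 0x27 ⊕ 0x12 = 0x35.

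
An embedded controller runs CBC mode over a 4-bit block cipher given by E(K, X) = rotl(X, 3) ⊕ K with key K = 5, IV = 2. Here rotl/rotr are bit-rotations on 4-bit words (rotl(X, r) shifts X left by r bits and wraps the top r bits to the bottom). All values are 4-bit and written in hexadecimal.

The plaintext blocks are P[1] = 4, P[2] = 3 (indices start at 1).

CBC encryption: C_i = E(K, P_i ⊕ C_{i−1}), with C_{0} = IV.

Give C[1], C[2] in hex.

C[1]: P[1] ⊕ 2 = 6; E(K, 6) = 6.
C[2]: P[2] ⊕ 6 = 5; E(K, 5) = F.

C[1] = 6, C[2] = F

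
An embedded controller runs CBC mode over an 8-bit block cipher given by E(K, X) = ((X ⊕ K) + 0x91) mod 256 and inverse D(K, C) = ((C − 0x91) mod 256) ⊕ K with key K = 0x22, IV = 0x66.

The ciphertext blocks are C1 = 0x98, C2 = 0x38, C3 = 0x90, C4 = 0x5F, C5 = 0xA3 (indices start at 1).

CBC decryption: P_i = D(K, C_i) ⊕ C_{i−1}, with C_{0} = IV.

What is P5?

P5: D(K, 0xA3) = 0x30; 0x30 ⊕ 0x5F = 0x6F.

P5 = 0x6F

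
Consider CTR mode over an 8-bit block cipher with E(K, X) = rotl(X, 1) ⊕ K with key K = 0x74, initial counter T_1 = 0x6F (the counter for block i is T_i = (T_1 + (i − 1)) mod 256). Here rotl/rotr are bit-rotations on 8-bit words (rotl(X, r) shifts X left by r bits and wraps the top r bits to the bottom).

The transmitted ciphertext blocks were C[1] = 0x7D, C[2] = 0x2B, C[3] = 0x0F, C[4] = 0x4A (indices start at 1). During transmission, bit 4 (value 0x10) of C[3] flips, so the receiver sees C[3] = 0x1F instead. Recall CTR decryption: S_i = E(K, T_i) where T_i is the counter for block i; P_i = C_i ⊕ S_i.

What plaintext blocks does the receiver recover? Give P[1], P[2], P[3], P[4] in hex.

P[1] = 0xD7, P[2] = 0xBF, P[3] = 0x89, P[4] = 0xDA

Only C[3] changed, to 0x1F. In CTR, a change in C_i flips the same bit in P_i only; the keystream is unaffected. Decrypting the received ciphertext:
P[1]: T = 0x6F, S = E(K, T) = 0xAA; 0x7D ⊕ 0xAA = 0xD7.
P[2]: T = 0x70, S = E(K, T) = 0x94; 0x2B ⊕ 0x94 = 0xBF.
P[3]: T = 0x71, S = E(K, T) = 0x96; 0x1F ⊕ 0x96 = 0x89.
P[4]: T = 0x72, S = E(K, T) = 0x90; 0x4A ⊕ 0x90 = 0xDA.
Blocks that differ from the original plaintext: P[3].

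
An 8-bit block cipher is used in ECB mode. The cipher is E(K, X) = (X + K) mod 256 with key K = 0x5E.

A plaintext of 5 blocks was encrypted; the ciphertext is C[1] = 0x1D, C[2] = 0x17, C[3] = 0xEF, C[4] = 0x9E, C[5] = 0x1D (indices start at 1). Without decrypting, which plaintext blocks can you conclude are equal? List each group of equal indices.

P[1] = P[5]

ECB encrypts each block independently with the same key, so equal ciphertext blocks imply equal plaintext blocks.
C[1] = C[5] = 0x1D, so P[1] = P[5].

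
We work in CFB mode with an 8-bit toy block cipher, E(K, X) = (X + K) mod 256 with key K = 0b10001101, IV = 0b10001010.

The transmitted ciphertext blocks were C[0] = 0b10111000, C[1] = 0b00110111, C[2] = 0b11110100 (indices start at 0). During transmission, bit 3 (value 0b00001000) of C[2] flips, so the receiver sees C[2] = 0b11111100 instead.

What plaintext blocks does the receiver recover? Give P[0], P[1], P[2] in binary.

P[0] = 0b10101111, P[1] = 0b01110010, P[2] = 0b00111000

CFB decryption: P_i = C_i ⊕ E(K, C_{i−1}), with C_{−1} = IV.
Only C[2] changed, to 0b11111100. In CFB, a change in C_i flips the same bit in P_i and garbles P_{i+1}. Decrypting the received ciphertext:
P[0]: E(K, 0b10001010) = 0b00010111; 0b10111000 ⊕ 0b00010111 = 0b10101111.
P[1]: E(K, 0b10111000) = 0b01000101; 0b00110111 ⊕ 0b01000101 = 0b01110010.
P[2]: E(K, 0b00110111) = 0b11000100; 0b11111100 ⊕ 0b11000100 = 0b00111000.
Blocks that differ from the original plaintext: P[2].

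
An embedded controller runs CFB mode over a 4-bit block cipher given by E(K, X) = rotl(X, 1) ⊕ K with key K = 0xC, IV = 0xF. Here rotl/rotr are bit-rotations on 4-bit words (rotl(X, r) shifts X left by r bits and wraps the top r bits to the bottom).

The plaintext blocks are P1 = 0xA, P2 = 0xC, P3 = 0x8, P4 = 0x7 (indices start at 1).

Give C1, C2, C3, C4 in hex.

C1 = 0x9, C2 = 0x3, C3 = 0x2, C4 = 0xF

CFB encryption: C_i = P_i ⊕ E(K, C_{i−1}), with C_{0} = IV.
C1: E(K, 0xF) = 0x3; 0xA ⊕ 0x3 = 0x9.
C2: E(K, 0x9) = 0xF; 0xC ⊕ 0xF = 0x3.
C3: E(K, 0x3) = 0xA; 0x8 ⊕ 0xA = 0x2.
C4: E(K, 0x2) = 0x8; 0x7 ⊕ 0x8 = 0xF.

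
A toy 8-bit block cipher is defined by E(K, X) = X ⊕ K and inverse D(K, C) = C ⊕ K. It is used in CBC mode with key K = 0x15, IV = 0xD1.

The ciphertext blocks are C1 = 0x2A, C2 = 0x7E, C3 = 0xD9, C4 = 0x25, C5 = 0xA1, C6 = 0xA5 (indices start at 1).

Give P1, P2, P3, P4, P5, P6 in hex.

CBC decryption: P_i = D(K, C_i) ⊕ C_{i−1}, with C_{0} = IV.
P1: D(K, 0x2A) = 0x3F; 0x3F ⊕ 0xD1 = 0xEE.
P2: D(K, 0x7E) = 0x6B; 0x6B ⊕ 0x2A = 0x41.
P3: D(K, 0xD9) = 0xCC; 0xCC ⊕ 0x7E = 0xB2.
P4: D(K, 0x25) = 0x30; 0x30 ⊕ 0xD9 = 0xE9.
P5: D(K, 0xA1) = 0xB4; 0xB4 ⊕ 0x25 = 0x91.
P6: D(K, 0xA5) = 0xB0; 0xB0 ⊕ 0xA1 = 0x11.

P1 = 0xEE, P2 = 0x41, P3 = 0xB2, P4 = 0xE9, P5 = 0x91, P6 = 0x11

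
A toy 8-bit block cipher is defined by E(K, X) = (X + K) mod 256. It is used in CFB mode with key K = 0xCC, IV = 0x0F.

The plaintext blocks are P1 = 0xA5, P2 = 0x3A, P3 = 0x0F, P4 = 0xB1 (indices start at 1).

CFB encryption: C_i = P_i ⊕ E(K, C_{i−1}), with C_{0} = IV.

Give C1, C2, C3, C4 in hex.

C1: E(K, 0x0F) = 0xDB; 0xA5 ⊕ 0xDB = 0x7E.
C2: E(K, 0x7E) = 0x4A; 0x3A ⊕ 0x4A = 0x70.
C3: E(K, 0x70) = 0x3C; 0x0F ⊕ 0x3C = 0x33.
C4: E(K, 0x33) = 0xFF; 0xB1 ⊕ 0xFF = 0x4E.

C1 = 0x7E, C2 = 0x70, C3 = 0x33, C4 = 0x4E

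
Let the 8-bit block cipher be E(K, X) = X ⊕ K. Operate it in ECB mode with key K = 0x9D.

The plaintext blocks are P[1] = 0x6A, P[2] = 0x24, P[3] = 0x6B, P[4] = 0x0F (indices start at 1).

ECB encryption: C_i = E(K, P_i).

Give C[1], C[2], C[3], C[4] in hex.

C[1]: E(K, 0x6A) = 0xF7.
C[2]: E(K, 0x24) = 0xB9.
C[3]: E(K, 0x6B) = 0xF6.
C[4]: E(K, 0x0F) = 0x92.

C[1] = 0xF7, C[2] = 0xB9, C[3] = 0xF6, C[4] = 0x92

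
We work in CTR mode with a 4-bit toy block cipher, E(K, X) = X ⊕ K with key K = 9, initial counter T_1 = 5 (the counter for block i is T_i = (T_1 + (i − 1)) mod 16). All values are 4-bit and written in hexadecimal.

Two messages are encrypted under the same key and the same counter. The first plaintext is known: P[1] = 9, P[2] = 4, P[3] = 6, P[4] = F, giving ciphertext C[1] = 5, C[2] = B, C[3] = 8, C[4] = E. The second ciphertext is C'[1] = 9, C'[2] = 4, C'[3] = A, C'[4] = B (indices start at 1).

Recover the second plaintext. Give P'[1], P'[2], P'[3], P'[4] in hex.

In CTR with a reused counter, both messages share the same keystream S_i, so C_i ⊕ C'_i = P_i ⊕ P'_i and thus P'_i = P_i ⊕ C_i ⊕ C'_i.
P'[1]: 9 ⊕ 5 ⊕ 9 = 5.
P'[2]: 4 ⊕ B ⊕ 4 = B.
P'[3]: 6 ⊕ 8 ⊕ A = 4.
P'[4]: F ⊕ E ⊕ B = A.

P'[1] = 5, P'[2] = B, P'[3] = 4, P'[4] = A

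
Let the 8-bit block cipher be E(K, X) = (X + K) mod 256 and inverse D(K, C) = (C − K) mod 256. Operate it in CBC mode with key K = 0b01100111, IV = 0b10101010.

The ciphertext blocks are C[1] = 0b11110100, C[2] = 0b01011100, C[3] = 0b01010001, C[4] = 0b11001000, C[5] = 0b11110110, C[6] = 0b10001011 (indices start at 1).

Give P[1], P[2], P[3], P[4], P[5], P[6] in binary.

P[1] = 0b00100111, P[2] = 0b00000001, P[3] = 0b10110110, P[4] = 0b00110000, P[5] = 0b01000111, P[6] = 0b11010010

CBC decryption: P_i = D(K, C_i) ⊕ C_{i−1}, with C_{0} = IV.
P[1]: D(K, 0b11110100) = 0b10001101; 0b10001101 ⊕ 0b10101010 = 0b00100111.
P[2]: D(K, 0b01011100) = 0b11110101; 0b11110101 ⊕ 0b11110100 = 0b00000001.
P[3]: D(K, 0b01010001) = 0b11101010; 0b11101010 ⊕ 0b01011100 = 0b10110110.
P[4]: D(K, 0b11001000) = 0b01100001; 0b01100001 ⊕ 0b01010001 = 0b00110000.
P[5]: D(K, 0b11110110) = 0b10001111; 0b10001111 ⊕ 0b11001000 = 0b01000111.
P[6]: D(K, 0b10001011) = 0b00100100; 0b00100100 ⊕ 0b11110110 = 0b11010010.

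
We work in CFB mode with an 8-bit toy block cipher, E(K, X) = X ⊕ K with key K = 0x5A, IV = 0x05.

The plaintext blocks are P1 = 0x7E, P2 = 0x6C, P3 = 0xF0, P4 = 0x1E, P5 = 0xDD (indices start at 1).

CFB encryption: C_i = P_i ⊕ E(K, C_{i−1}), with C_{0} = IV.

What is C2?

C1: E(K, 0x05) = 0x5F; 0x7E ⊕ 0x5F = 0x21.
C2: E(K, 0x21) = 0x7B; 0x6C ⊕ 0x7B = 0x17.

C2 = 0x17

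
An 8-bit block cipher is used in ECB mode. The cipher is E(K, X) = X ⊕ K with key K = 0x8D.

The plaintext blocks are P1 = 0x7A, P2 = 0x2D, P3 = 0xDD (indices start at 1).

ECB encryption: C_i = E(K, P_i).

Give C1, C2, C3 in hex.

C1: E(K, 0x7A) = 0xF7.
C2: E(K, 0x2D) = 0xA0.
C3: E(K, 0xDD) = 0x50.

C1 = 0xF7, C2 = 0xA0, C3 = 0x50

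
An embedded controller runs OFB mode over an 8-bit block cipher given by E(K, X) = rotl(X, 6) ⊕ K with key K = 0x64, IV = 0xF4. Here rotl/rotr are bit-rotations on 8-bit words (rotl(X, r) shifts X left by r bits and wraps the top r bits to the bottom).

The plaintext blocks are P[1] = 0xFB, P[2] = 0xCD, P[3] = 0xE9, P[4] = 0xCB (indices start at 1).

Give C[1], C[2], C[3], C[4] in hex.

C[1] = 0xA2, C[2] = 0xFF, C[3] = 0x01, C[4] = 0x95

OFB encryption: S_i = E(K, S_{i−1}) with S_{0} = IV; C_i = P_i ⊕ S_i.
C[1]: S = E(K, 0xF4) = 0x59; 0xFB ⊕ 0x59 = 0xA2.
C[2]: S = E(K, 0x59) = 0x32; 0xCD ⊕ 0x32 = 0xFF.
C[3]: S = E(K, 0x32) = 0xE8; 0xE9 ⊕ 0xE8 = 0x01.
C[4]: S = E(K, 0xE8) = 0x5E; 0xCB ⊕ 0x5E = 0x95.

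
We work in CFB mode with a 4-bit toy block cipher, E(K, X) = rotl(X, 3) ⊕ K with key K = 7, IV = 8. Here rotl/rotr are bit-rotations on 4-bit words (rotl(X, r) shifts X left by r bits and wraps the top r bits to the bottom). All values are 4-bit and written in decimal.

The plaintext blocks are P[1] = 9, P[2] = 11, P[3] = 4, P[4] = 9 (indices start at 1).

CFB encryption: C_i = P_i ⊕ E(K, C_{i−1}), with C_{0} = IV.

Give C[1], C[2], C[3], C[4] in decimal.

C[1]: E(K, 8) = 3; 9 ⊕ 3 = 10.
C[2]: E(K, 10) = 2; 11 ⊕ 2 = 9.
C[3]: E(K, 9) = 11; 4 ⊕ 11 = 15.
C[4]: E(K, 15) = 8; 9 ⊕ 8 = 1.

C[1] = 10, C[2] = 9, C[3] = 15, C[4] = 1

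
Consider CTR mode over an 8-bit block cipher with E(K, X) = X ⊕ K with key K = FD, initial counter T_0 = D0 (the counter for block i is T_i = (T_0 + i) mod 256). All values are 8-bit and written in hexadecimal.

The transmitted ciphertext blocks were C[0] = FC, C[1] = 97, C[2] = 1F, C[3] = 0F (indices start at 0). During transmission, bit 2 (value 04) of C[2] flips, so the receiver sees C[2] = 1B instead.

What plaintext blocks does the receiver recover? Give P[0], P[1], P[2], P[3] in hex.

P[0] = D1, P[1] = BB, P[2] = 34, P[3] = 21

CTR decryption: S_i = E(K, T_i) where T_i is the counter for block i; P_i = C_i ⊕ S_i.
Only C[2] changed, to 1B. In CTR, a change in C_i flips the same bit in P_i only; the keystream is unaffected. Decrypting the received ciphertext:
P[0]: T = D0, S = E(K, T) = 2D; FC ⊕ 2D = D1.
P[1]: T = D1, S = E(K, T) = 2C; 97 ⊕ 2C = BB.
P[2]: T = D2, S = E(K, T) = 2F; 1B ⊕ 2F = 34.
P[3]: T = D3, S = E(K, T) = 2E; 0F ⊕ 2E = 21.
Blocks that differ from the original plaintext: P[2].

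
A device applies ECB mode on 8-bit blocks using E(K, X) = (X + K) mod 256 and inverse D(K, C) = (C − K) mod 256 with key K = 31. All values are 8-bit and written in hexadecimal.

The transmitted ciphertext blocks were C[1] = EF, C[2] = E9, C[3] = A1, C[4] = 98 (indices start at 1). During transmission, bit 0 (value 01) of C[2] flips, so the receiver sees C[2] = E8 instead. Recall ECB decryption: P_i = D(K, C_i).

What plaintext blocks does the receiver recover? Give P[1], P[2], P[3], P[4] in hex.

Only C[2] changed, to E8. In ECB, a change in C_i affects only P_i. Decrypting the received ciphertext:
P[1]: D(K, EF) = BE.
P[2]: D(K, E8) = B7.
P[3]: D(K, A1) = 70.
P[4]: D(K, 98) = 67.
Blocks that differ from the original plaintext: P[2].

P[1] = BE, P[2] = B7, P[3] = 70, P[4] = 67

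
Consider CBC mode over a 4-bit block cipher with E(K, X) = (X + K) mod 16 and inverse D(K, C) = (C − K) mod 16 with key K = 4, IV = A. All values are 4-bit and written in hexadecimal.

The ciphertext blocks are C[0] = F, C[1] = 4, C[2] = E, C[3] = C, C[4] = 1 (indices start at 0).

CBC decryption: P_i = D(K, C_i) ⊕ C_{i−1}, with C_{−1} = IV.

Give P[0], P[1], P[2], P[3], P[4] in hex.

P[0]: D(K, F) = B; B ⊕ A = 1.
P[1]: D(K, 4) = 0; 0 ⊕ F = F.
P[2]: D(K, E) = A; A ⊕ 4 = E.
P[3]: D(K, C) = 8; 8 ⊕ E = 6.
P[4]: D(K, 1) = D; D ⊕ C = 1.

P[0] = 1, P[1] = F, P[2] = E, P[3] = 6, P[4] = 1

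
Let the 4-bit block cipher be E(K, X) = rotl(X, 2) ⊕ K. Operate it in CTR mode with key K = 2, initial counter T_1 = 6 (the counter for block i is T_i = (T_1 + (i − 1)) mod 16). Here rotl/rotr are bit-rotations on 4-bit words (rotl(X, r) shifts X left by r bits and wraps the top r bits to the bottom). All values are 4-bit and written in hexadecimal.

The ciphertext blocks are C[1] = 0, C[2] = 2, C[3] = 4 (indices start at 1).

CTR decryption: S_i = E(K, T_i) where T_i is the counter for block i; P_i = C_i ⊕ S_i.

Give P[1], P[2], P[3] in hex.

P[1] = B, P[2] = D, P[3] = 4

P[1]: T = 6, S = E(K, T) = B; 0 ⊕ B = B.
P[2]: T = 7, S = E(K, T) = F; 2 ⊕ F = D.
P[3]: T = 8, S = E(K, T) = 0; 4 ⊕ 0 = 4.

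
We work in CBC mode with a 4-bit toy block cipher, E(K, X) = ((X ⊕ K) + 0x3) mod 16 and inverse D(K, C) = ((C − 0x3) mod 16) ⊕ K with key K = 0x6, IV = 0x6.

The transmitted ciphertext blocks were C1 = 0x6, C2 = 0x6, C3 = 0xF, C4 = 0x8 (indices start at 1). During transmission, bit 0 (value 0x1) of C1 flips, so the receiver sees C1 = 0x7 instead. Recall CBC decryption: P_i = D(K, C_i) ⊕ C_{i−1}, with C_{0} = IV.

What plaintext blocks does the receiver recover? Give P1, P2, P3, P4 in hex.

Only C1 changed, to 0x7. In CBC, a change in C_i garbles P_i and flips the same bit in P_{i+1}. Decrypting the received ciphertext:
P1: D(K, 0x7) = 0x2; 0x2 ⊕ 0x6 = 0x4.
P2: D(K, 0x6) = 0x5; 0x5 ⊕ 0x7 = 0x2.
P3: D(K, 0xF) = 0xA; 0xA ⊕ 0x6 = 0xC.
P4: D(K, 0x8) = 0x3; 0x3 ⊕ 0xF = 0xC.
Blocks that differ from the original plaintext: P1, P2.

P1 = 0x4, P2 = 0x2, P3 = 0xC, P4 = 0xC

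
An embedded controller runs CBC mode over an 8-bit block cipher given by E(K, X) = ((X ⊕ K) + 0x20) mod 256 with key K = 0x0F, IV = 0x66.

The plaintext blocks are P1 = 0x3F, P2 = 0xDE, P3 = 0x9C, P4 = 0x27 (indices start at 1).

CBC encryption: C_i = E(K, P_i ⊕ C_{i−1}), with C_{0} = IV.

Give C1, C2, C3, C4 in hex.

C1 = 0x76, C2 = 0xC7, C3 = 0x74, C4 = 0x7C

C1: P1 ⊕ 0x66 = 0x59; E(K, 0x59) = 0x76.
C2: P2 ⊕ 0x76 = 0xA8; E(K, 0xA8) = 0xC7.
C3: P3 ⊕ 0xC7 = 0x5B; E(K, 0x5B) = 0x74.
C4: P4 ⊕ 0x74 = 0x53; E(K, 0x53) = 0x7C.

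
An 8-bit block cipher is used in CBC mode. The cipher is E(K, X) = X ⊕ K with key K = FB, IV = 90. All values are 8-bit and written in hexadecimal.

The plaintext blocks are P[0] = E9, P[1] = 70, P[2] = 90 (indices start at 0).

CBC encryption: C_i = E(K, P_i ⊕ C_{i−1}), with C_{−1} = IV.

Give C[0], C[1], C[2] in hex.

C[0] = 82, C[1] = 09, C[2] = 62

C[0]: P[0] ⊕ 90 = 79; E(K, 79) = 82.
C[1]: P[1] ⊕ 82 = F2; E(K, F2) = 09.
C[2]: P[2] ⊕ 09 = 99; E(K, 99) = 62.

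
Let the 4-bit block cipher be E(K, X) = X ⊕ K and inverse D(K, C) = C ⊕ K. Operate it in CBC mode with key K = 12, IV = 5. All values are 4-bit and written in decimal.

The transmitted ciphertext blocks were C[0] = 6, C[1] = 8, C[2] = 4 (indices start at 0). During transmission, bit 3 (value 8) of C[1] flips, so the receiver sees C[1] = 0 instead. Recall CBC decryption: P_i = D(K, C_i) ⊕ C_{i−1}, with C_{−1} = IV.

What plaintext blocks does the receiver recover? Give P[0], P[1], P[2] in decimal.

P[0] = 15, P[1] = 10, P[2] = 8

Only C[1] changed, to 0. In CBC, a change in C_i garbles P_i and flips the same bit in P_{i+1}. Decrypting the received ciphertext:
P[0]: D(K, 6) = 10; 10 ⊕ 5 = 15.
P[1]: D(K, 0) = 12; 12 ⊕ 6 = 10.
P[2]: D(K, 4) = 8; 8 ⊕ 0 = 8.
Blocks that differ from the original plaintext: P[1], P[2].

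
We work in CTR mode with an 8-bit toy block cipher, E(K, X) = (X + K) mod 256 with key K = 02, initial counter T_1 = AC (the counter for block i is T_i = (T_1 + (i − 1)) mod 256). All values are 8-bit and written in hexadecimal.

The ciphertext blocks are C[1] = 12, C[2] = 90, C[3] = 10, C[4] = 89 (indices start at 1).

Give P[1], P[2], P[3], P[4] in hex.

P[1] = BC, P[2] = 3F, P[3] = A0, P[4] = 38

CTR decryption: S_i = E(K, T_i) where T_i is the counter for block i; P_i = C_i ⊕ S_i.
P[1]: T = AC, S = E(K, T) = AE; 12 ⊕ AE = BC.
P[2]: T = AD, S = E(K, T) = AF; 90 ⊕ AF = 3F.
P[3]: T = AE, S = E(K, T) = B0; 10 ⊕ B0 = A0.
P[4]: T = AF, S = E(K, T) = B1; 89 ⊕ B1 = 38.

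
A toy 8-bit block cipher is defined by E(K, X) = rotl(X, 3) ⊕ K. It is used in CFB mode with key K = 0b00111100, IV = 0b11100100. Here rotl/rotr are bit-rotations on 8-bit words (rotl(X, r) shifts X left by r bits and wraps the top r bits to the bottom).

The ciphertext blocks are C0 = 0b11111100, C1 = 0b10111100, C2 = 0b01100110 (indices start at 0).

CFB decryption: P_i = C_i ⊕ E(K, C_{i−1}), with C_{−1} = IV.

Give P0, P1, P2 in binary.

P0 = 0b11100111, P1 = 0b01100111, P2 = 0b10111111

P0: E(K, 0b11100100) = 0b00011011; 0b11111100 ⊕ 0b00011011 = 0b11100111.
P1: E(K, 0b11111100) = 0b11011011; 0b10111100 ⊕ 0b11011011 = 0b01100111.
P2: E(K, 0b10111100) = 0b11011001; 0b01100110 ⊕ 0b11011001 = 0b10111111.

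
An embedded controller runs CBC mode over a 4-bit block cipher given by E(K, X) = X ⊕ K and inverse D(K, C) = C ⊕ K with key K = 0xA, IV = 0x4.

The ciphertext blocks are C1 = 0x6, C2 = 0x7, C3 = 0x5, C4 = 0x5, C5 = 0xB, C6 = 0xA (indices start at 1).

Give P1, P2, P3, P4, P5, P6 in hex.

CBC decryption: P_i = D(K, C_i) ⊕ C_{i−1}, with C_{0} = IV.
P1: D(K, 0x6) = 0xC; 0xC ⊕ 0x4 = 0x8.
P2: D(K, 0x7) = 0xD; 0xD ⊕ 0x6 = 0xB.
P3: D(K, 0x5) = 0xF; 0xF ⊕ 0x7 = 0x8.
P4: D(K, 0x5) = 0xF; 0xF ⊕ 0x5 = 0xA.
P5: D(K, 0xB) = 0x1; 0x1 ⊕ 0x5 = 0x4.
P6: D(K, 0xA) = 0x0; 0x0 ⊕ 0xB = 0xB.

P1 = 0x8, P2 = 0xB, P3 = 0x8, P4 = 0xA, P5 = 0x4, P6 = 0xB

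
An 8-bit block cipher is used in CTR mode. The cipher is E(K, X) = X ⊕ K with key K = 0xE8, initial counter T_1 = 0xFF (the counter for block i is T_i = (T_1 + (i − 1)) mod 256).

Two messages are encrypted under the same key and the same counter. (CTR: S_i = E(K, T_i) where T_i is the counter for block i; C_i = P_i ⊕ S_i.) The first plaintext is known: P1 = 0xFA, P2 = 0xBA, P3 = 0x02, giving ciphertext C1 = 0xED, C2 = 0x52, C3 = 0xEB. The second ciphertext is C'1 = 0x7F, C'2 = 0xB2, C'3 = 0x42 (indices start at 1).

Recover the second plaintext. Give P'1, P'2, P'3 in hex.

P'1 = 0x68, P'2 = 0x5A, P'3 = 0xAB

In CTR with a reused counter, both messages share the same keystream S_i, so C_i ⊕ C'_i = P_i ⊕ P'_i and thus P'_i = P_i ⊕ C_i ⊕ C'_i.
P'1: 0xFA ⊕ 0xED ⊕ 0x7F = 0x68.
P'2: 0xBA ⊕ 0x52 ⊕ 0xB2 = 0x5A.
P'3: 0x02 ⊕ 0xEB ⊕ 0x42 = 0xAB.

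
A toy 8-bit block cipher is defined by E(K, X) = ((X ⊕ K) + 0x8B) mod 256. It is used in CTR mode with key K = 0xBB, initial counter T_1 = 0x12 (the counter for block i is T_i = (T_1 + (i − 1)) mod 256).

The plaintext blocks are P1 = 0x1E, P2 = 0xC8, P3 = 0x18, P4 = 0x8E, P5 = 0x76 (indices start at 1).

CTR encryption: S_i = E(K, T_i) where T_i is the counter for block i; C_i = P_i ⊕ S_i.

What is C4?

C4 = 0xB7

C1: T = 0x12, S = E(K, T) = 0x34; 0x1E ⊕ 0x34 = 0x2A.
C2: T = 0x13, S = E(K, T) = 0x33; 0xC8 ⊕ 0x33 = 0xFB.
C3: T = 0x14, S = E(K, T) = 0x3A; 0x18 ⊕ 0x3A = 0x22.
C4: T = 0x15, S = E(K, T) = 0x39; 0x8E ⊕ 0x39 = 0xB7.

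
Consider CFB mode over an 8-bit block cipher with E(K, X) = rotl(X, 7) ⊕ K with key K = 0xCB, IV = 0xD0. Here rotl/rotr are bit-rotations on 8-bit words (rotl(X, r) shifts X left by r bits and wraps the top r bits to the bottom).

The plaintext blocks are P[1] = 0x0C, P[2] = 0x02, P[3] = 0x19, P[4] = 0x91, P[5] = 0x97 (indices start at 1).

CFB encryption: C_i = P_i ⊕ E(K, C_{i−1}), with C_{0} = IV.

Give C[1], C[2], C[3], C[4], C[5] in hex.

C[1]: E(K, 0xD0) = 0xA3; 0x0C ⊕ 0xA3 = 0xAF.
C[2]: E(K, 0xAF) = 0x1C; 0x02 ⊕ 0x1C = 0x1E.
C[3]: E(K, 0x1E) = 0xC4; 0x19 ⊕ 0xC4 = 0xDD.
C[4]: E(K, 0xDD) = 0x25; 0x91 ⊕ 0x25 = 0xB4.
C[5]: E(K, 0xB4) = 0x91; 0x97 ⊕ 0x91 = 0x06.

C[1] = 0xAF, C[2] = 0x1E, C[3] = 0xDD, C[4] = 0xB4, C[5] = 0x06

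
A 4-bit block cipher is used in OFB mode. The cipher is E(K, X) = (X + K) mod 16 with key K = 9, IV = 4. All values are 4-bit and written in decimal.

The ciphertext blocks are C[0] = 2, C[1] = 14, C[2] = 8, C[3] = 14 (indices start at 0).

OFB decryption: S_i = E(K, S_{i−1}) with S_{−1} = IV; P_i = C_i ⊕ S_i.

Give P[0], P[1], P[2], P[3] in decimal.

P[0]: S = E(K, 4) = 13; 2 ⊕ 13 = 15.
P[1]: S = E(K, 13) = 6; 14 ⊕ 6 = 8.
P[2]: S = E(K, 6) = 15; 8 ⊕ 15 = 7.
P[3]: S = E(K, 15) = 8; 14 ⊕ 8 = 6.

P[0] = 15, P[1] = 8, P[2] = 7, P[3] = 6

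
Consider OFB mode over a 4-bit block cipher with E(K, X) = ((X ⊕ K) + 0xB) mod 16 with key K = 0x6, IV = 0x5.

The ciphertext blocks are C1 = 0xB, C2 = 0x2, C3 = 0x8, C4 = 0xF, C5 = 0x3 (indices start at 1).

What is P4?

P4 = 0xE

OFB decryption: S_i = E(K, S_{i−1}) with S_{0} = IV; P_i = C_i ⊕ S_i.
P1: S = E(K, 0x5) = 0xE; 0xB ⊕ 0xE = 0x5.
P2: S = E(K, 0xE) = 0x3; 0x2 ⊕ 0x3 = 0x1.
P3: S = E(K, 0x3) = 0x0; 0x8 ⊕ 0x0 = 0x8.
P4: S = E(K, 0x0) = 0x1; 0xF ⊕ 0x1 = 0xE.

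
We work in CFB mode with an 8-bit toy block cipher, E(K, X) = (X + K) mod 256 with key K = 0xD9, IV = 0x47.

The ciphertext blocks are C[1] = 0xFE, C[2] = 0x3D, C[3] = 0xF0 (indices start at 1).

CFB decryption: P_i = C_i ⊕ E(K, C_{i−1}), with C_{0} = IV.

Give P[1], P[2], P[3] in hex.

P[1]: E(K, 0x47) = 0x20; 0xFE ⊕ 0x20 = 0xDE.
P[2]: E(K, 0xFE) = 0xD7; 0x3D ⊕ 0xD7 = 0xEA.
P[3]: E(K, 0x3D) = 0x16; 0xF0 ⊕ 0x16 = 0xE6.

P[1] = 0xDE, P[2] = 0xEA, P[3] = 0xE6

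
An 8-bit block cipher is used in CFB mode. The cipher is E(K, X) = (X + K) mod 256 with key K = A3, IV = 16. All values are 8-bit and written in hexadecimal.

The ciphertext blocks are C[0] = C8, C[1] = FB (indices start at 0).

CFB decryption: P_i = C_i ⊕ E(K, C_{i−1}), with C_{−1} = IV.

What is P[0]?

P[0] = 71

P[0]: E(K, 16) = B9; C8 ⊕ B9 = 71.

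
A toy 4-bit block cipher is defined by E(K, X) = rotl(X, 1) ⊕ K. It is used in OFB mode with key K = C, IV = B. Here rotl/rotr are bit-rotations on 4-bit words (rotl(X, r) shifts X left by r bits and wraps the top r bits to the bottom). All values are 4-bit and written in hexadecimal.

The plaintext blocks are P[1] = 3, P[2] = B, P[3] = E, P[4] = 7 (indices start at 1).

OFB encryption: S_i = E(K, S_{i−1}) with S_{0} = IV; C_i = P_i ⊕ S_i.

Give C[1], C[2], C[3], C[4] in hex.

C[1]: S = E(K, B) = B; 3 ⊕ B = 8.
C[2]: S = E(K, B) = B; B ⊕ B = 0.
C[3]: S = E(K, B) = B; E ⊕ B = 5.
C[4]: S = E(K, B) = B; 7 ⊕ B = C.

C[1] = 8, C[2] = 0, C[3] = 5, C[4] = C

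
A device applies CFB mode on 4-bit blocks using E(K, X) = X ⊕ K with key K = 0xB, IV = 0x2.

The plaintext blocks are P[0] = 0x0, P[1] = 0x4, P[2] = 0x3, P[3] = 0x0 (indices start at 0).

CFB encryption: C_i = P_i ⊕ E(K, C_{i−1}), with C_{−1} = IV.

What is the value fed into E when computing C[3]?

C[0]: E(K, 0x2) = 0x9; 0x0 ⊕ 0x9 = 0x9.
C[1]: E(K, 0x9) = 0x2; 0x4 ⊕ 0x2 = 0x6.
C[2]: E(K, 0x6) = 0xD; 0x3 ⊕ 0xD = 0xE.
C[3]: E(K, 0xE) = 0x5; 0x0 ⊕ 0x5 = 0x5.
So the input to E for block [3] is 0xE.

0xE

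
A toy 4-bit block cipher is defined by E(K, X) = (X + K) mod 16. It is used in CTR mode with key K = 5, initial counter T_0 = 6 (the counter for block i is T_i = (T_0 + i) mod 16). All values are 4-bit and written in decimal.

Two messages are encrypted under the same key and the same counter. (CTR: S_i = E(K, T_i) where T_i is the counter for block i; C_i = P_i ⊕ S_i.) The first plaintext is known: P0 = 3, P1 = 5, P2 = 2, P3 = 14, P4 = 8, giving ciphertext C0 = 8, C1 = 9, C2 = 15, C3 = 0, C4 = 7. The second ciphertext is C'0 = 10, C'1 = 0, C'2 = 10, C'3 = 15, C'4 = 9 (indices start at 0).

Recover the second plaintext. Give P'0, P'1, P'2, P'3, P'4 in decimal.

P'0 = 1, P'1 = 12, P'2 = 7, P'3 = 1, P'4 = 6

In CTR with a reused counter, both messages share the same keystream S_i, so C_i ⊕ C'_i = P_i ⊕ P'_i and thus P'_i = P_i ⊕ C_i ⊕ C'_i.
P'0: 3 ⊕ 8 ⊕ 10 = 1.
P'1: 5 ⊕ 9 ⊕ 0 = 12.
P'2: 2 ⊕ 15 ⊕ 10 = 7.
P'3: 14 ⊕ 0 ⊕ 15 = 1.
P'4: 8 ⊕ 7 ⊕ 9 = 6.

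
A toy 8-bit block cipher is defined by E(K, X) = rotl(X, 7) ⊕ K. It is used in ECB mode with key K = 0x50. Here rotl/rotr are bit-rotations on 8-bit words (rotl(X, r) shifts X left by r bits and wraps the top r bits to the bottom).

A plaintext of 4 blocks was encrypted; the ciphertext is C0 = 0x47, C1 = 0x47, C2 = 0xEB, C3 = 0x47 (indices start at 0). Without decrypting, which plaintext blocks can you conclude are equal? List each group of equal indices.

ECB encrypts each block independently with the same key, so equal ciphertext blocks imply equal plaintext blocks.
C0 = C1 = C3 = 0x47, so P0 = P1 = P3.

P0 = P1 = P3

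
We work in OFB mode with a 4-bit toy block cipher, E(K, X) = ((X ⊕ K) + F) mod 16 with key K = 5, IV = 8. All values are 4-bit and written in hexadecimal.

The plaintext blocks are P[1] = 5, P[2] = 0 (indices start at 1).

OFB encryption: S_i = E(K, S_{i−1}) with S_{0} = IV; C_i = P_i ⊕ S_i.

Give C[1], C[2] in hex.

C[1] = 9, C[2] = 8

C[1]: S = E(K, 8) = C; 5 ⊕ C = 9.
C[2]: S = E(K, C) = 8; 0 ⊕ 8 = 8.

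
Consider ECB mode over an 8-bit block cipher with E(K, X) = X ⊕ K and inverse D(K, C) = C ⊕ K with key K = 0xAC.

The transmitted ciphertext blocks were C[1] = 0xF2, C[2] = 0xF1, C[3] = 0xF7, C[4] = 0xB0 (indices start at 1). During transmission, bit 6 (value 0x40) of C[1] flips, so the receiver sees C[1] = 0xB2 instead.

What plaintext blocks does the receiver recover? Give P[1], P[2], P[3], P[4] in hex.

ECB decryption: P_i = D(K, C_i).
Only C[1] changed, to 0xB2. In ECB, a change in C_i affects only P_i. Decrypting the received ciphertext:
P[1]: D(K, 0xB2) = 0x1E.
P[2]: D(K, 0xF1) = 0x5D.
P[3]: D(K, 0xF7) = 0x5B.
P[4]: D(K, 0xB0) = 0x1C.
Blocks that differ from the original plaintext: P[1].

P[1] = 0x1E, P[2] = 0x5D, P[3] = 0x5B, P[4] = 0x1C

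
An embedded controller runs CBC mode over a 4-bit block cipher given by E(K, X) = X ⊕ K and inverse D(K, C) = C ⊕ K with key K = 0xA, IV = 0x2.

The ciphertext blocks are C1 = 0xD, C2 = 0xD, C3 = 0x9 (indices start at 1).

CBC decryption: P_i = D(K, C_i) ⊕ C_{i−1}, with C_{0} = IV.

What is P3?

P3: D(K, 0x9) = 0x3; 0x3 ⊕ 0xD = 0xE.

P3 = 0xE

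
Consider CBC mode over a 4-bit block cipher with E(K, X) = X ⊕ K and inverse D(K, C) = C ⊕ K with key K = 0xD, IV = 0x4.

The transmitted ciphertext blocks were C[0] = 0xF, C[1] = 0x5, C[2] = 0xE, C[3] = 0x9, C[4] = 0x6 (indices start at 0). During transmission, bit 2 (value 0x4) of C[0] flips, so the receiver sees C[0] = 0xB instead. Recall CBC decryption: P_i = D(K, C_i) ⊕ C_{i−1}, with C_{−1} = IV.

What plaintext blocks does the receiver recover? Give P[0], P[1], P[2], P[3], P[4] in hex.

Only C[0] changed, to 0xB. In CBC, a change in C_i garbles P_i and flips the same bit in P_{i+1}. Decrypting the received ciphertext:
P[0]: D(K, 0xB) = 0x6; 0x6 ⊕ 0x4 = 0x2.
P[1]: D(K, 0x5) = 0x8; 0x8 ⊕ 0xB = 0x3.
P[2]: D(K, 0xE) = 0x3; 0x3 ⊕ 0x5 = 0x6.
P[3]: D(K, 0x9) = 0x4; 0x4 ⊕ 0xE = 0xA.
P[4]: D(K, 0x6) = 0xB; 0xB ⊕ 0x9 = 0x2.
Blocks that differ from the original plaintext: P[0], P[1].

P[0] = 0x2, P[1] = 0x3, P[2] = 0x6, P[3] = 0xA, P[4] = 0x2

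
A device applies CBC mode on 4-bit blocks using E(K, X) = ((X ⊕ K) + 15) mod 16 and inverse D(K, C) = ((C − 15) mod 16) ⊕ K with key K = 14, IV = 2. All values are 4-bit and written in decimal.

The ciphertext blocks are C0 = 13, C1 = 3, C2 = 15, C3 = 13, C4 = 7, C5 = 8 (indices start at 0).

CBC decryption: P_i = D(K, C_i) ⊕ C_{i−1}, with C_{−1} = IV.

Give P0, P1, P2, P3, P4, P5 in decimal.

P0: D(K, 13) = 0; 0 ⊕ 2 = 2.
P1: D(K, 3) = 10; 10 ⊕ 13 = 7.
P2: D(K, 15) = 14; 14 ⊕ 3 = 13.
P3: D(K, 13) = 0; 0 ⊕ 15 = 15.
P4: D(K, 7) = 6; 6 ⊕ 13 = 11.
P5: D(K, 8) = 7; 7 ⊕ 7 = 0.

P0 = 2, P1 = 7, P2 = 13, P3 = 15, P4 = 11, P5 = 0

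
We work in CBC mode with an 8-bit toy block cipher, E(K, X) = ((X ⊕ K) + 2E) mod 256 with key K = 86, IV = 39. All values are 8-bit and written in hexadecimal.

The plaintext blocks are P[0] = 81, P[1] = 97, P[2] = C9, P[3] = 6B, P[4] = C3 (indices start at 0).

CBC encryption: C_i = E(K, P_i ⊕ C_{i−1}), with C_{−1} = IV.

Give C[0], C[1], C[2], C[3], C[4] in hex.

C[0] = 6C, C[1] = AB, C[2] = 12, C[3] = 2D, C[4] = 96

C[0]: P[0] ⊕ 39 = B8; E(K, B8) = 6C.
C[1]: P[1] ⊕ 6C = FB; E(K, FB) = AB.
C[2]: P[2] ⊕ AB = 62; E(K, 62) = 12.
C[3]: P[3] ⊕ 12 = 79; E(K, 79) = 2D.
C[4]: P[4] ⊕ 2D = EE; E(K, EE) = 96.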